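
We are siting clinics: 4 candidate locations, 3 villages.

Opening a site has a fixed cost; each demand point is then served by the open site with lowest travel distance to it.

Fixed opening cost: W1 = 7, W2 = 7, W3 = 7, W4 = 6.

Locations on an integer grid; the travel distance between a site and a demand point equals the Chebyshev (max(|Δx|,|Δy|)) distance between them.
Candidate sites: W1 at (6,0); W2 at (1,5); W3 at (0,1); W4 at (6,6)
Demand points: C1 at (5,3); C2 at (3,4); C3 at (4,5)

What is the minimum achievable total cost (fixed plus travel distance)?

Open {W4}: assign each demand point to its cheapest open site.
  C1→W4 3, C2→W4 3, C3→W4 2
  travel distance 8, fixed 6 → total 14.
Compare {W2}: travel distance 9 + fixed 7 = 16.
Compare {W1}: travel distance 12 + fixed 7 = 19.
Compare {W3}: travel distance 12 + fixed 7 = 19.
All other subsets cost ≥ 16. Minimum total cost: 14.

14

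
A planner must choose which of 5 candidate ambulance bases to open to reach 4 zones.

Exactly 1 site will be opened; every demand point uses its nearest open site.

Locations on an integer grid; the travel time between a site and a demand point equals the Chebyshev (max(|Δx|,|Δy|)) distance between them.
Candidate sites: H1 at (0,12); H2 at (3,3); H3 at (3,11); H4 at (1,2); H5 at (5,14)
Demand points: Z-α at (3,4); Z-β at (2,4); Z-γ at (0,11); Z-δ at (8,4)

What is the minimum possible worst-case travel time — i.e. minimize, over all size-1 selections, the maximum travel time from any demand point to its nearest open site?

Open {H3}.
  Farthest demand point is Z-α at travel time 7 (to H3); all others are ≤ 7.
With {H1} the worst case is 8.
With {H2} the worst case is 8.
No size-1 selection achieves below 7.

7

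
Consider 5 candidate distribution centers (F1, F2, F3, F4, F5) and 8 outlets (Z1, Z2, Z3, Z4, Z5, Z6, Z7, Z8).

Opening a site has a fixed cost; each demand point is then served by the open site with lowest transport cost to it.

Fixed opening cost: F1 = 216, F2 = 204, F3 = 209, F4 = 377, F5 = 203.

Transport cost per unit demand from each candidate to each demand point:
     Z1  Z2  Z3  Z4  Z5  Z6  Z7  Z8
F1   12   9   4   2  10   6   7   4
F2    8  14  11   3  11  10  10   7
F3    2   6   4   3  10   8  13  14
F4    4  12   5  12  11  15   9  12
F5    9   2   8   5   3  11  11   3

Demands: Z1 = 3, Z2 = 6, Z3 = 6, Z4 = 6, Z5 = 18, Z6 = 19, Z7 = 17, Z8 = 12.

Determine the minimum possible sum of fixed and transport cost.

Open {F1}: assign each demand point to its cheapest open site.
  Z1→F1 3×12=36, Z2→F1 6×9=54, Z3→F1 6×4=24, Z4→F1 6×2=12, Z5→F1 18×10=180, Z6→F1 19×6=114, Z7→F1 17×7=119, Z8→F1 12×4=48
  transport cost 587, fixed 216 → total 803.
Compare {F5}: transport cost 603 + fixed 203 = 806.
Compare {F1, F5}: transport cost 398 + fixed 419 = 817.
Compare {F3, F5}: transport cost 489 + fixed 412 = 901.
All other subsets cost ≥ 806. Minimum total cost: 803.

803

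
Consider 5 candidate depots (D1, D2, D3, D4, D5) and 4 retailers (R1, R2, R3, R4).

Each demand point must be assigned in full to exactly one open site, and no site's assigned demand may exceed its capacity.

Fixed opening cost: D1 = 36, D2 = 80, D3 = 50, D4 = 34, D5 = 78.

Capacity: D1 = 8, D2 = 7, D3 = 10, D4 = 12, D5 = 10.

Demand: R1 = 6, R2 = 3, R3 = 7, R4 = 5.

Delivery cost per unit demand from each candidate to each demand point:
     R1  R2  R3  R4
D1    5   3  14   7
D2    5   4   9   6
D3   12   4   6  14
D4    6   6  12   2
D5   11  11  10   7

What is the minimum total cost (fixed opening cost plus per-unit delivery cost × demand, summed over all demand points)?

184

Open {D3, D4}; cheapest assignment that respects the capacities:
  D3 (cap 10, load 10): R2, R3 — cost 3×4 + 7×6 = 54
  D4 (cap 12, load 11): R1, R4 — cost 6×6 + 5×2 = 46
  Shipping 100, fixed 84 → total 184.
  Any other capacity-feasible assignment to {D3, D4} ships for at least 100.
Compare {D1, D3, D4}: its best feasible assignment gives total 214.
Compare {D2, D3, D4}: its best feasible assignment gives total 258.
Every other set of open sites that can feasibly serve all demand totals ≥ 214 even under its best assignment. Minimum: 184.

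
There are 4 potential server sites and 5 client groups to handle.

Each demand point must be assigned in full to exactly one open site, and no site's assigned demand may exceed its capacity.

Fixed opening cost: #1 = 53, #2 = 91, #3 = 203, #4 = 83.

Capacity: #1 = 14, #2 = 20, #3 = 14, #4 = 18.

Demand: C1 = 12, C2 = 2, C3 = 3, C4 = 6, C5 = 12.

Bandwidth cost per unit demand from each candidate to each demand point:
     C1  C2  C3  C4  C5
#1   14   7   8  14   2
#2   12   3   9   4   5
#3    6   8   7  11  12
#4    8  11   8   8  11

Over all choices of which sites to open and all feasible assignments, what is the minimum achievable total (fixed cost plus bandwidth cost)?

384

Open {#2, #4}; cheapest assignment that respects the capacities:
  #2 (cap 20, load 20): C2, C4, C5 — cost 2×3 + 6×4 + 12×5 = 90
  #4 (cap 18, load 15): C1, C3 — cost 12×8 + 3×8 = 120
  Shipping 210, fixed 174 → total 384.
  Any other capacity-feasible assignment to {#2, #4} ships for at least 210.
Compare {#1, #2, #4}: its best feasible assignment gives total 401.
Compare {#1, #2, #3}: its best feasible assignment gives total 500.
Every other set of open sites that can feasibly serve all demand totals ≥ 401 even under its best assignment. Minimum: 384.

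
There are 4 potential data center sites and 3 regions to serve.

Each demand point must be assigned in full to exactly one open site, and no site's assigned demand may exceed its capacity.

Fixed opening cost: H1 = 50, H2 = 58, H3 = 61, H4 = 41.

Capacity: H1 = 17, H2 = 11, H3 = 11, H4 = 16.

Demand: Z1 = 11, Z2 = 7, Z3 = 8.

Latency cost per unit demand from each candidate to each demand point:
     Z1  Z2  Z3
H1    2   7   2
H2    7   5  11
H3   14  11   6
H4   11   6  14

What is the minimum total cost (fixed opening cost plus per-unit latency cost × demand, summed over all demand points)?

Open {H1, H2}; cheapest assignment that respects the capacities:
  H1 (cap 17, load 15): Z2, Z3 — cost 7×7 + 8×2 = 65
  H2 (cap 11, load 11): Z1 — cost 11×7 = 77
  Shipping 142, fixed 108 → total 250.
  Any other capacity-feasible assignment to {H1, H2} ships for at least 142.
Compare {H1, H3, H4}: its best feasible assignment gives total 264.
Compare {H1, H4}: its best feasible assignment gives total 267.
Every other set of open sites that can feasibly serve all demand totals ≥ 264 even under its best assignment. Minimum: 250.

250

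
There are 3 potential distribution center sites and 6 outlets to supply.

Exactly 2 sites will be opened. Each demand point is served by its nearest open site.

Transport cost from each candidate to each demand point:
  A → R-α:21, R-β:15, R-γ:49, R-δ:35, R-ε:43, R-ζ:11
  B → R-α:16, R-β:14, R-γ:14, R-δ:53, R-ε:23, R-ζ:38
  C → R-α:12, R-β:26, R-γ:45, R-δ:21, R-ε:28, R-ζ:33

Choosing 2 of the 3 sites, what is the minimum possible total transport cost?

Open {A, B}.
  R-α→B 16, R-β→B 14, R-γ→B 14, R-δ→A 35, R-ε→B 23, R-ζ→A 11  ⇒ total 113.
Compare {B, C}: total 117.
Compare {A, C}: total 132.

113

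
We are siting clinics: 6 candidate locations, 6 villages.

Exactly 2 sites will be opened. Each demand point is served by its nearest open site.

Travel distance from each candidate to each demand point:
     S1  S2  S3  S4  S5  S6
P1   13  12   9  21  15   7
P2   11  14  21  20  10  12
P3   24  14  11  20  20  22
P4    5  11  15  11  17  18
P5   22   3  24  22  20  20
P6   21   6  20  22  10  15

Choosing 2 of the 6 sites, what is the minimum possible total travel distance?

Open {P1, P4}.
  S1→P4 5, S2→P4 11, S3→P1 9, S4→P4 11, S5→P1 15, S6→P1 7  ⇒ total 58.
Compare {P4, P6}: total 62.
Compare {P2, P4}: total 64.
No size-2 selection does better; minimum is 58.

58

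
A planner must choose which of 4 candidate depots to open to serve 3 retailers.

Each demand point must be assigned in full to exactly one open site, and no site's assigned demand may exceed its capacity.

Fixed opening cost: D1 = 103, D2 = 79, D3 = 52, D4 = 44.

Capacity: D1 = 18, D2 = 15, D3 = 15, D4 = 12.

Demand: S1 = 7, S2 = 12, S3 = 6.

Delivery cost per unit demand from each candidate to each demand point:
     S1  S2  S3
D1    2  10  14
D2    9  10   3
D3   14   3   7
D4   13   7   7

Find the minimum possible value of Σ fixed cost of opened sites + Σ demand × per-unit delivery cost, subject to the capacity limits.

248

Open {D2, D3}; cheapest assignment that respects the capacities:
  D2 (cap 15, load 13): S1, S3 — cost 7×9 + 6×3 = 81
  D3 (cap 15, load 12): S2 — cost 12×3 = 36
  Shipping 117, fixed 131 → total 248.
  Any other capacity-feasible assignment to {D2, D3} ships for at least 117.
Compare {D2, D4}: its best feasible assignment gives total 288.
Compare {D1, D3}: its best feasible assignment gives total 289.
Every other set of open sites that can feasibly serve all demand totals ≥ 288 even under its best assignment. Minimum: 248.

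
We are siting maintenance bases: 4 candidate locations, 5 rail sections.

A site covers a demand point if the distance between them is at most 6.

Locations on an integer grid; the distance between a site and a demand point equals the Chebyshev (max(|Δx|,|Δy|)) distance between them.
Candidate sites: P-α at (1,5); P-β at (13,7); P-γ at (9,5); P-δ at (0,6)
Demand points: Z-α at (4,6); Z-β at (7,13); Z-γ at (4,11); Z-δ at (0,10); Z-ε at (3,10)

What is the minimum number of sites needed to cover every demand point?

2

Coverage sets (demand points within 6 of each site):
  P-α: {Z-α, Z-γ, Z-δ, Z-ε}
  P-β: {Z-β}
  P-γ: {Z-α, Z-γ, Z-ε}
  P-δ: {Z-α, Z-γ, Z-δ, Z-ε}
No single site covers all 5 demand points.
But {P-α, P-β} covers everything, so the minimum is 2.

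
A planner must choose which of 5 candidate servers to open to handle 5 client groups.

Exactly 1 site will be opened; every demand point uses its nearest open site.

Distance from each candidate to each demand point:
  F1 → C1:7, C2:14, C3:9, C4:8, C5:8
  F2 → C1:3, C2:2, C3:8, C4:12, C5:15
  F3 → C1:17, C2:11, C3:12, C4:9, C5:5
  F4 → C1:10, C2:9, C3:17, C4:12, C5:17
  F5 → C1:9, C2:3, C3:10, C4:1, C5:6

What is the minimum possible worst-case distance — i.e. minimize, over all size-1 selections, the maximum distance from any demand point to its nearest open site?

Open {F5}.
  Farthest demand point is C3 at distance 10 (to F5); all others are ≤ 10.
With {F1} the worst case is 14.
With {F2} the worst case is 15.
No size-1 selection achieves below 10.

10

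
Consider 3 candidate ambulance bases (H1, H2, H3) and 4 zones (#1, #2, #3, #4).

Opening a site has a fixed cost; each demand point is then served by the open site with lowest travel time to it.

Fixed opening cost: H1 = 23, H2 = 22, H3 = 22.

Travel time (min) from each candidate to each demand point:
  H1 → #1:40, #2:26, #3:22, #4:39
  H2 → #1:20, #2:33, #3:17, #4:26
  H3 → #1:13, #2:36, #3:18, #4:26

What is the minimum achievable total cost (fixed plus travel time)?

115

Open {H3}: assign each demand point to its cheapest open site.
  #1→H3 13, #2→H3 36, #3→H3 18, #4→H3 26
  travel time 93, fixed 22 → total 115.
Compare {H2}: travel time 96 + fixed 22 = 118.
Compare {H1, H3}: travel time 83 + fixed 45 = 128.
Compare {H2, H3}: travel time 89 + fixed 44 = 133.
All other subsets cost ≥ 118. Minimum total cost: 115.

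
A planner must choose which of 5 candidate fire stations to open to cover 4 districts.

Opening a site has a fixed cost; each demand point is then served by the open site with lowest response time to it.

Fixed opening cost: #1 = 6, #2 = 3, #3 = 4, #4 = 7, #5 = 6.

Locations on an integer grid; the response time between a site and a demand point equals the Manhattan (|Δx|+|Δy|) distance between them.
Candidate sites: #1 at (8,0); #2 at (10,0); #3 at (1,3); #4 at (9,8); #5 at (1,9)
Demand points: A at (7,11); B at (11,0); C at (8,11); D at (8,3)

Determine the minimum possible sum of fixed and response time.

Open {#2, #4}: assign each demand point to its cheapest open site.
  A→#4 5, B→#2 1, C→#4 4, D→#2 5
  response time 15, fixed 10 → total 25.
Compare {#1, #4}: response time 15 + fixed 13 = 28.
Compare {#1, #2, #4}: response time 13 + fixed 16 = 29.
Compare {#2, #3, #4}: response time 15 + fixed 14 = 29.
All other subsets cost ≥ 28. Minimum total cost: 25.

25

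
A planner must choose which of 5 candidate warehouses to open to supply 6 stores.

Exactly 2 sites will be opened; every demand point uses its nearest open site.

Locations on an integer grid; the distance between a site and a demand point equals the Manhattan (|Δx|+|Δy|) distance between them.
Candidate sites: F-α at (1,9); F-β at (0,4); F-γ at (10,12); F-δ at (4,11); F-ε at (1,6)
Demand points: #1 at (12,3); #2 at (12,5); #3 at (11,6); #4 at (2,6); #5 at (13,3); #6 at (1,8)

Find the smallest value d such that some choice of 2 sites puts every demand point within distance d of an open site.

12

Open {F-α, F-γ}.
  Farthest demand point is #5 at distance 12 (to F-γ); all others are ≤ 12.
With {F-β, F-γ} the worst case is 12.
With {F-γ, F-δ} the worst case is 12.
No size-2 selection achieves below 12.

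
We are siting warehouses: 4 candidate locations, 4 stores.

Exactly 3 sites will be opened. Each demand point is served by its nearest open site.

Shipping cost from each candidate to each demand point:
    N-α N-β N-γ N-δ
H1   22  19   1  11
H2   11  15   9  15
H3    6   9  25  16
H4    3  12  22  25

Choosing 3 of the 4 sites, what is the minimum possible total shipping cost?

Open {H1, H3, H4}.
  N-α→H4 3, N-β→H3 9, N-γ→H1 1, N-δ→H1 11  ⇒ total 24.
Compare {H1, H2, H3}: total 27.
Compare {H1, H2, H4}: total 27.
No size-3 selection does better; minimum is 24.

24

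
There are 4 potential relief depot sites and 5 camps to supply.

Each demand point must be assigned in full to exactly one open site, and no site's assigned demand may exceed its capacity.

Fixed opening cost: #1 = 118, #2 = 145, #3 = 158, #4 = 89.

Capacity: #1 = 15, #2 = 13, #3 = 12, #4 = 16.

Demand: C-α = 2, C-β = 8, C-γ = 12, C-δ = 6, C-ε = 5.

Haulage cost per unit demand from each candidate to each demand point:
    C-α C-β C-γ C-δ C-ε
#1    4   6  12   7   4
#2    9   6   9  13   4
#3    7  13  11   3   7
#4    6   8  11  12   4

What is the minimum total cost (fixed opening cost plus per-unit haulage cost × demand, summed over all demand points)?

582

Open {#1, #2, #4}; cheapest assignment that respects the capacities:
  #1 (cap 15, load 14): C-β, C-δ — cost 8×6 + 6×7 = 90
  #2 (cap 13, load 12): C-γ — cost 12×9 = 108
  #4 (cap 16, load 7): C-α, C-ε — cost 2×6 + 5×4 = 32
  Shipping 230, fixed 352 → total 582.
  Any other capacity-feasible assignment to {#1, #2, #4} ships for at least 230.
Compare {#1, #3, #4}: its best feasible assignment gives total 591.
Compare {#2, #3, #4}: its best feasible assignment gives total 614.
Every other set of open sites that can feasibly serve all demand totals ≥ 591 even under its best assignment. Minimum: 582.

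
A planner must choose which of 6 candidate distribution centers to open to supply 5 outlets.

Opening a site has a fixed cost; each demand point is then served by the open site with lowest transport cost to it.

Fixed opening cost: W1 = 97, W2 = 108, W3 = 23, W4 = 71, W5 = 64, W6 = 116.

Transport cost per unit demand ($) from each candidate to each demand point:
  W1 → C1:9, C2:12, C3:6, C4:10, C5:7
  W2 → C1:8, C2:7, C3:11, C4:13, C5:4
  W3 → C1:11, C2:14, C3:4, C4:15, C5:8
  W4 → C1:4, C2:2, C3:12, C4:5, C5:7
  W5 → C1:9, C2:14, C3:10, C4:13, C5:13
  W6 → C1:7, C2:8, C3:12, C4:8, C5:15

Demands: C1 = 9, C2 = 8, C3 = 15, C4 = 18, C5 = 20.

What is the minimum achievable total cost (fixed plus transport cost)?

Open {W3, W4}: assign each demand point to its cheapest open site.
  C1→W4 9×4=36, C2→W4 8×2=16, C3→W3 15×4=60, C4→W4 18×5=90, C5→W4 20×7=140
  transport cost 342, fixed 94 → total 436.
Compare {W2, W3, W4}: transport cost 282 + fixed 202 = 484.
Compare {W3, W4, W5}: transport cost 342 + fixed 158 = 500.
Compare {W4}: transport cost 462 + fixed 71 = 533.
All other subsets cost ≥ 484. Minimum total cost: 436.

436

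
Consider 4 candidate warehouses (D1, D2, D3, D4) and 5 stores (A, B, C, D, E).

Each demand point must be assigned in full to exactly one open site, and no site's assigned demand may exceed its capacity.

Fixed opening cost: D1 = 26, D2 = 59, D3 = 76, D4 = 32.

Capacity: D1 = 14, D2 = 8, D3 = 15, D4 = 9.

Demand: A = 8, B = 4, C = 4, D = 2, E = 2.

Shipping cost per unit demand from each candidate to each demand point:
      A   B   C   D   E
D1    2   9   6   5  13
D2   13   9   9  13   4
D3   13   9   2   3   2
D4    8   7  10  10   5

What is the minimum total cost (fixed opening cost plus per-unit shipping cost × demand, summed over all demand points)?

146

Open {D1, D4}; cheapest assignment that respects the capacities:
  D1 (cap 14, load 14): A, C, D — cost 8×2 + 4×6 + 2×5 = 50
  D4 (cap 9, load 6): B, E — cost 4×7 + 2×5 = 38
  Shipping 88, fixed 58 → total 146.
  Any other capacity-feasible assignment to {D1, D4} ships for at least 88.
Compare {D1, D3}: its best feasible assignment gives total 172.
Compare {D1, D2}: its best feasible assignment gives total 179.
Every other set of open sites that can feasibly serve all demand totals ≥ 172 even under its best assignment. Minimum: 146.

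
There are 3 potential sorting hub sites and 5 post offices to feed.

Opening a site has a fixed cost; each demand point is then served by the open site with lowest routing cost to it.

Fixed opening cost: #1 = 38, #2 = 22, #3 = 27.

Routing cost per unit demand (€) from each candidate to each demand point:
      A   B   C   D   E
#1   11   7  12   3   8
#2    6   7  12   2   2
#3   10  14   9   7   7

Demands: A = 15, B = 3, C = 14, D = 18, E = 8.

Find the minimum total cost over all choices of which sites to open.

338

Open {#2, #3}: assign each demand point to its cheapest open site.
  A→#2 15×6=90, B→#2 3×7=21, C→#3 14×9=126, D→#2 18×2=36, E→#2 8×2=16
  routing cost 289, fixed 49 → total 338.
Compare {#2}: routing cost 331 + fixed 22 = 353.
Compare {#1, #2, #3}: routing cost 289 + fixed 87 = 376.
Compare {#1, #2}: routing cost 331 + fixed 60 = 391.
All other subsets cost ≥ 353. Minimum total cost: 338.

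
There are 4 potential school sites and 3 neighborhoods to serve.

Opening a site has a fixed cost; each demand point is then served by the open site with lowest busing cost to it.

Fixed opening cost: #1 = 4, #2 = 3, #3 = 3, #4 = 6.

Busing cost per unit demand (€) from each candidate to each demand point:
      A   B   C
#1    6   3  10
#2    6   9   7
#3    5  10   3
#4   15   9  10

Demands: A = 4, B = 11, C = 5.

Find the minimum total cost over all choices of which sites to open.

Open {#1, #3}: assign each demand point to its cheapest open site.
  A→#3 4×5=20, B→#1 11×3=33, C→#3 5×3=15
  busing cost 68, fixed 7 → total 75.
Compare {#1, #2, #3}: busing cost 68 + fixed 10 = 78.
Compare {#1, #3, #4}: busing cost 68 + fixed 13 = 81.
Compare {#1, #2, #3, #4}: busing cost 68 + fixed 16 = 84.
All other subsets cost ≥ 78. Minimum total cost: 75.

75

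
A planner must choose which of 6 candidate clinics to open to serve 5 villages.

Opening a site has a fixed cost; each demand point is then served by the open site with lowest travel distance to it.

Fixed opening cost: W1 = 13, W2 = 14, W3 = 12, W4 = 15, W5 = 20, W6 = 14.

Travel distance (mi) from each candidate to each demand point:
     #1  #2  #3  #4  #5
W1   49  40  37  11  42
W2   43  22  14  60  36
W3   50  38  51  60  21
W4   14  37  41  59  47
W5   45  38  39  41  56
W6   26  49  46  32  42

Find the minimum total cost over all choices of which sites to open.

Open {W1, W2, W3, W4}: assign each demand point to its cheapest open site.
  #1→W4 14, #2→W2 22, #3→W2 14, #4→W1 11, #5→W3 21
  travel distance 82, fixed 54 → total 136.
Compare {W1, W2, W4}: travel distance 97 + fixed 42 = 139.
Compare {W1, W2, W3, W6}: travel distance 94 + fixed 53 = 147.
Compare {W1, W2, W3}: travel distance 111 + fixed 39 = 150.
All other subsets cost ≥ 139. Minimum total cost: 136.

136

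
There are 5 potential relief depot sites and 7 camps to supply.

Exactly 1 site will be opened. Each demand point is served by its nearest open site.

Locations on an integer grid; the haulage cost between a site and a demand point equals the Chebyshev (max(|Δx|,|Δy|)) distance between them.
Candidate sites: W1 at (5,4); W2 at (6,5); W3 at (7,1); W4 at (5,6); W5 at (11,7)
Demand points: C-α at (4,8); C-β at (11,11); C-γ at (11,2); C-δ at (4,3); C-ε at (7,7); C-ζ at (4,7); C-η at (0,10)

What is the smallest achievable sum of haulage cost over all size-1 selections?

25

Open {W4}.
  C-α→W4 2, C-β→W4 6, C-γ→W4 6, C-δ→W4 3, C-ε→W4 2, C-ζ→W4 1, C-η→W4 5  ⇒ total 25.
Compare {W2}: total 26.
Compare {W1}: total 30.
No size-1 selection does better; minimum is 25.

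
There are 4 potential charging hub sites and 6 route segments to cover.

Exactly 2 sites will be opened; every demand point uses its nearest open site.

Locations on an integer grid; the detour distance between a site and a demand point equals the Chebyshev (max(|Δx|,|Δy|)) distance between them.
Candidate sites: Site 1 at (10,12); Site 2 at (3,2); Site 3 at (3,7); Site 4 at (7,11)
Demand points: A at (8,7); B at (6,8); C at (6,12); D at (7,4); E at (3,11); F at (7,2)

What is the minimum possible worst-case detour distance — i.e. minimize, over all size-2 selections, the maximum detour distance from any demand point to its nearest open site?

Open {Site 2, Site 4}.
  Farthest demand point is A at detour distance 4 (to Site 4); all others are ≤ 4.
With {Site 1, Site 3} the worst case is 5.
With {Site 2, Site 3} the worst case is 5.
No size-2 selection achieves below 4.

4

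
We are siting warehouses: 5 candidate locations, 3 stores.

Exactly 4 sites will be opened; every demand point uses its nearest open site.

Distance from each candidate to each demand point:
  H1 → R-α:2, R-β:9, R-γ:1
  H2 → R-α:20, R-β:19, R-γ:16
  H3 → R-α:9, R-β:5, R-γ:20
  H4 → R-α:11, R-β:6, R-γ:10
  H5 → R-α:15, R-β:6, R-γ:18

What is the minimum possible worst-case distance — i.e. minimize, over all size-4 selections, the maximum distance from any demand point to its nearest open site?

Open {H1, H2, H3, H4}.
  Farthest demand point is R-β at distance 5 (to H3); all others are ≤ 5.
With {H1, H2, H3, H5} the worst case is 5.
With {H1, H3, H4, H5} the worst case is 5.
No size-4 selection achieves below 5.

5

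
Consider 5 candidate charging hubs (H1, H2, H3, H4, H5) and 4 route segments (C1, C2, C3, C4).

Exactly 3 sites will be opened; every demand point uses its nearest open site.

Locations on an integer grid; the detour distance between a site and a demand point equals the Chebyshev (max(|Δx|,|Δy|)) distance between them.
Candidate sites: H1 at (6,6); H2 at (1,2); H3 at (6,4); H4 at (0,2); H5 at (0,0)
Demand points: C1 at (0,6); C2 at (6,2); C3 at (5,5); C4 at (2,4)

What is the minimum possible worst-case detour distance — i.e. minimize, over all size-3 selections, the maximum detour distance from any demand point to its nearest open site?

Open {H1, H2, H3}.
  Farthest demand point is C1 at detour distance 4 (to H2); all others are ≤ 4.
With {H1, H2, H4} the worst case is 4.
With {H1, H2, H5} the worst case is 4.
No size-3 selection achieves below 4.

4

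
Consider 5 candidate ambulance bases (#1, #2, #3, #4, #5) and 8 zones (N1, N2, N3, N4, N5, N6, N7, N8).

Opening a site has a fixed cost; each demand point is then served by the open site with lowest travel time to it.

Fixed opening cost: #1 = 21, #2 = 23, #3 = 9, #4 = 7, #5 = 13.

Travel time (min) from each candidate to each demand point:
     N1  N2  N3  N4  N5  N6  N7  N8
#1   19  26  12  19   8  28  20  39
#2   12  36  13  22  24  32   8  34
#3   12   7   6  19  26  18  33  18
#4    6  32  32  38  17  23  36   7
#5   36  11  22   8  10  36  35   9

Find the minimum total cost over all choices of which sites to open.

Open {#2, #3, #4, #5}: assign each demand point to its cheapest open site.
  N1→#4 6, N2→#3 7, N3→#3 6, N4→#5 8, N5→#5 10, N6→#3 18, N7→#2 8, N8→#4 7
  travel time 70, fixed 52 → total 122.
Compare {#2, #3, #5}: travel time 78 + fixed 45 = 123.
Compare {#3, #4, #5}: travel time 95 + fixed 29 = 124.
Compare {#3, #5}: travel time 103 + fixed 22 = 125.
All other subsets cost ≥ 123. Minimum total cost: 122.

122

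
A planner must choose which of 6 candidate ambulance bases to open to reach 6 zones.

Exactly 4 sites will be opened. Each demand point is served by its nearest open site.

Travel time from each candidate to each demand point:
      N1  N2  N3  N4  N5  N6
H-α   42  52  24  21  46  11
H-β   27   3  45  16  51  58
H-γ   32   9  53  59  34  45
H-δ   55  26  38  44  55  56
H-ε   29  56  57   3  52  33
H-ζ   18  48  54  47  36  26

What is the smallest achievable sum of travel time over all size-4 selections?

Open {H-α, H-β, H-ε, H-ζ}.
  N1→H-ζ 18, N2→H-β 3, N3→H-α 24, N4→H-ε 3, N5→H-ζ 36, N6→H-α 11  ⇒ total 95.
Compare {H-α, H-γ, H-ε, H-ζ}: total 99.
Compare {H-α, H-β, H-γ, H-ε}: total 102.
No size-4 selection does better; minimum is 95.

95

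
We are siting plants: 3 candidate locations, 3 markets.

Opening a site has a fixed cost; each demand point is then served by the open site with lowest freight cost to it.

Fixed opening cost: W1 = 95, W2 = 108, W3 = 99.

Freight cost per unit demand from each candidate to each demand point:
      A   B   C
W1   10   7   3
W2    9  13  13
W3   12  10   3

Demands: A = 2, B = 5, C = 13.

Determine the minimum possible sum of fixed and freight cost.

Open {W1}: assign each demand point to its cheapest open site.
  A→W1 2×10=20, B→W1 5×7=35, C→W1 13×3=39
  freight cost 94, fixed 95 → total 189.
Compare {W3}: freight cost 113 + fixed 99 = 212.
Compare {W1, W3}: freight cost 94 + fixed 194 = 288.
Compare {W1, W2}: freight cost 92 + fixed 203 = 295.
All other subsets cost ≥ 212. Minimum total cost: 189.

189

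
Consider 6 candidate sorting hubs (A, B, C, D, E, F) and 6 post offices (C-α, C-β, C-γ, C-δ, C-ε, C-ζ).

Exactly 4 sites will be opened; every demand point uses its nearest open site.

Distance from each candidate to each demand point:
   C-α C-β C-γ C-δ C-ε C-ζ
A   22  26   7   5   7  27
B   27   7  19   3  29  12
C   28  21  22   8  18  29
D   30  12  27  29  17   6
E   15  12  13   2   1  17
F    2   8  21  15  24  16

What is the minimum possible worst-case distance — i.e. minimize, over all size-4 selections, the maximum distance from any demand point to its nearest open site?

7

Open {A, B, D, F}.
  Farthest demand point is C-β at distance 7 (to B); all others are ≤ 7.
With {A, C, D, F} the worst case is 8.
With {A, D, E, F} the worst case is 8.
No size-4 selection achieves below 7.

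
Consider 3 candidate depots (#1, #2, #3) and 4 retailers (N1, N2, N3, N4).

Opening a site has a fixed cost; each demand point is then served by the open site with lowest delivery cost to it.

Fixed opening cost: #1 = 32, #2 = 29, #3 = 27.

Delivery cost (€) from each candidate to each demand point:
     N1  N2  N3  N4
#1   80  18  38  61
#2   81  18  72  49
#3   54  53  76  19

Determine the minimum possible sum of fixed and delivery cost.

188

Open {#1, #3}: assign each demand point to its cheapest open site.
  N1→#3 54, N2→#1 18, N3→#1 38, N4→#3 19
  delivery cost 129, fixed 59 → total 188.
Compare {#1, #2, #3}: delivery cost 129 + fixed 88 = 217.
Compare {#2, #3}: delivery cost 163 + fixed 56 = 219.
Compare {#1}: delivery cost 197 + fixed 32 = 229.
All other subsets cost ≥ 217. Minimum total cost: 188.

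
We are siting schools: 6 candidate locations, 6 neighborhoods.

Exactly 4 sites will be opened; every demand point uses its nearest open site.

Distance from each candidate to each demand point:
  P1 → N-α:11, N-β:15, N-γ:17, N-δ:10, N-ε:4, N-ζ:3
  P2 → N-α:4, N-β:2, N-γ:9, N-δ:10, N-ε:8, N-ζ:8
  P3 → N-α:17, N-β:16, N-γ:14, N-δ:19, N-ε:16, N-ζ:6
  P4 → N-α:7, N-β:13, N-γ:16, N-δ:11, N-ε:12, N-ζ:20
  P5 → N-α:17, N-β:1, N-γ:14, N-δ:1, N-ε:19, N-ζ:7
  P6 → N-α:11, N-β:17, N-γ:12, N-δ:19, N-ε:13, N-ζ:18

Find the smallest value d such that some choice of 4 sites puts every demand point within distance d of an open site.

9

Open {P1, P2, P3, P5}.
  Farthest demand point is N-γ at distance 9 (to P2); all others are ≤ 9.
With {P1, P2, P4, P5} the worst case is 9.
With {P1, P2, P5, P6} the worst case is 9.
No size-4 selection achieves below 9.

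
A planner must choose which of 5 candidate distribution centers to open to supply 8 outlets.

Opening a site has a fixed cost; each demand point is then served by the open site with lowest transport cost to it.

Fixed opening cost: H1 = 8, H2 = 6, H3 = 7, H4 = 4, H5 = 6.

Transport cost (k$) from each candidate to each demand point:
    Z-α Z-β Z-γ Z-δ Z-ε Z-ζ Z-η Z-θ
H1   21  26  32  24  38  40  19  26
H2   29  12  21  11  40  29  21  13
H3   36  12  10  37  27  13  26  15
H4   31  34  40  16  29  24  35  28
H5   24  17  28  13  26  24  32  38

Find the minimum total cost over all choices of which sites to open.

147

Open {H1, H2, H3}: assign each demand point to its cheapest open site.
  Z-α→H1 21, Z-β→H2 12, Z-γ→H3 10, Z-δ→H2 11, Z-ε→H3 27, Z-ζ→H3 13, Z-η→H1 19, Z-θ→H2 13
  transport cost 126, fixed 21 → total 147.
Compare {H2, H3}: transport cost 136 + fixed 13 = 149.
Compare {H2, H3, H5}: transport cost 130 + fixed 19 = 149.
Compare {H1, H3, H5}: transport cost 129 + fixed 21 = 150.
All other subsets cost ≥ 149. Minimum total cost: 147.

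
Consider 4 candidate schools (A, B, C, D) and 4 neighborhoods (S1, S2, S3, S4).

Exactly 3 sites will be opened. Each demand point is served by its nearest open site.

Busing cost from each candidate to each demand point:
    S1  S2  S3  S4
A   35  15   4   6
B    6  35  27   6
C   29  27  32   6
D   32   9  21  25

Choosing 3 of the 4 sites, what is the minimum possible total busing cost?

25

Open {A, B, D}.
  S1→B 6, S2→D 9, S3→A 4, S4→A 6  ⇒ total 25.
Compare {A, B, C}: total 31.
Compare {B, C, D}: total 42.
No size-3 selection does better; minimum is 25.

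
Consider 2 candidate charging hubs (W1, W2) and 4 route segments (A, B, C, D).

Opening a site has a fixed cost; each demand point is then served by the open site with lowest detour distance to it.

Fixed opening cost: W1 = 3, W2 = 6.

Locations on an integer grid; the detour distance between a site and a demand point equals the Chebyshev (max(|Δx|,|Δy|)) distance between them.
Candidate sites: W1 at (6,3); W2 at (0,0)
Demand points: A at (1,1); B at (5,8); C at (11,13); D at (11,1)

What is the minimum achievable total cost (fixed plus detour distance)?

28

Open {W1}: assign each demand point to its cheapest open site.
  A→W1 5, B→W1 5, C→W1 10, D→W1 5
  detour distance 25, fixed 3 → total 28.
Compare {W1, W2}: detour distance 21 + fixed 9 = 30.
Compare {W2}: detour distance 33 + fixed 6 = 39.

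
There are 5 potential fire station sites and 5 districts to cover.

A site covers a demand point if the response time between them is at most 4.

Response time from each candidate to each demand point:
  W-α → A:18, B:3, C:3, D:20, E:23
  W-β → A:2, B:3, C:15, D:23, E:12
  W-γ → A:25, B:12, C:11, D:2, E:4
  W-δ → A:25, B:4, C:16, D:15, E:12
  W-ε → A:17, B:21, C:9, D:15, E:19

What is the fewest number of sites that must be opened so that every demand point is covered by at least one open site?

Coverage sets (demand points within 4 of each site):
  W-α: {B, C}
  W-β: {A, B}
  W-γ: {D, E}
  W-δ: {B}
  W-ε: {}
No 2 sites suffice: every size-2 union leaves at least one demand point uncovered.
But {W-α, W-β, W-γ} covers everything, so the minimum is 3.

3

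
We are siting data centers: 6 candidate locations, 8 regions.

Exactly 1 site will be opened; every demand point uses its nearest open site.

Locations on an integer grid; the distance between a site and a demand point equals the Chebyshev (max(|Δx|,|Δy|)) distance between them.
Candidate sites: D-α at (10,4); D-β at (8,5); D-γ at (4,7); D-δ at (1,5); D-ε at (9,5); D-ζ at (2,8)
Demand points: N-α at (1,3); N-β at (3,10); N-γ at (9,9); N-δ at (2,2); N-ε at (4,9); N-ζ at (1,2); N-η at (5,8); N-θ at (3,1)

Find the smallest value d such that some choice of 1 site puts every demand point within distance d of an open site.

Open {D-γ}.
  Farthest demand point is N-θ at distance 6 (to D-γ); all others are ≤ 6.
With {D-β} the worst case is 7.
With {D-ζ} the worst case is 7.
No size-1 selection achieves below 6.

6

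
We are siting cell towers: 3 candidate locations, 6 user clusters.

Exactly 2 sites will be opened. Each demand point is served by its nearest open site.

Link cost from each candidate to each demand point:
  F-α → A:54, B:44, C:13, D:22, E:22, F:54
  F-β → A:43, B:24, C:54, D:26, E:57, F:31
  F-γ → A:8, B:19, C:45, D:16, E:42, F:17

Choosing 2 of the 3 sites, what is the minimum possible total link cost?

95

Open {F-α, F-γ}.
  A→F-γ 8, B→F-γ 19, C→F-α 13, D→F-γ 16, E→F-α 22, F→F-γ 17  ⇒ total 95.
Compare {F-β, F-γ}: total 147.
Compare {F-α, F-β}: total 155.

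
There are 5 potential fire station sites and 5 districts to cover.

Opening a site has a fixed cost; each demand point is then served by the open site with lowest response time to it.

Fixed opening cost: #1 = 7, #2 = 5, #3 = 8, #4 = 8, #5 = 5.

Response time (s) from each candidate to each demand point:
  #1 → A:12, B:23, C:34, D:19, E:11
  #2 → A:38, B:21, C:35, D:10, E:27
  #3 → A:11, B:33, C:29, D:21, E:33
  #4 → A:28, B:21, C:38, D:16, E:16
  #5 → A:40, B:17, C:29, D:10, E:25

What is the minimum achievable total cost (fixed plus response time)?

91

Open {#1, #5}: assign each demand point to its cheapest open site.
  A→#1 12, B→#5 17, C→#5 29, D→#5 10, E→#1 11
  response time 79, fixed 12 → total 91.
Compare {#1, #2, #5}: response time 79 + fixed 17 = 96.
Compare {#1, #3, #5}: response time 78 + fixed 20 = 98.
Compare {#1, #4, #5}: response time 79 + fixed 20 = 99.
All other subsets cost ≥ 96. Minimum total cost: 91.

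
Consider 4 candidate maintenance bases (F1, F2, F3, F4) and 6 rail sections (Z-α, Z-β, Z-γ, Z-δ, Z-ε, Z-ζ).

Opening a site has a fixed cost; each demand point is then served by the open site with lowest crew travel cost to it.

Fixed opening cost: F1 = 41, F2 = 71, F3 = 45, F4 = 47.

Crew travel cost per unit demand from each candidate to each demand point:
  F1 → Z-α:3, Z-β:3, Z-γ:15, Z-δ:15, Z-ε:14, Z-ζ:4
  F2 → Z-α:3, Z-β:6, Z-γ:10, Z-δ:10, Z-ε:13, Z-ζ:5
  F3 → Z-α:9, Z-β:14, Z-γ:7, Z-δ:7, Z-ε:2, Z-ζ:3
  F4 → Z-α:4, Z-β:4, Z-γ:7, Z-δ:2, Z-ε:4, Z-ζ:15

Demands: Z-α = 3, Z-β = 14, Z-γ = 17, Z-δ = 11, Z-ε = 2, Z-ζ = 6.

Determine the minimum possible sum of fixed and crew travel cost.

312

Open {F1, F4}: assign each demand point to its cheapest open site.
  Z-α→F1 3×3=9, Z-β→F1 14×3=42, Z-γ→F4 17×7=119, Z-δ→F4 11×2=22, Z-ε→F4 2×4=8, Z-ζ→F1 6×4=24
  crew travel cost 224, fixed 88 → total 312.
Compare {F3, F4}: crew travel cost 231 + fixed 92 = 323.
Compare {F1, F3, F4}: crew travel cost 214 + fixed 133 = 347.
Compare {F4}: crew travel cost 307 + fixed 47 = 354.
All other subsets cost ≥ 323. Minimum total cost: 312.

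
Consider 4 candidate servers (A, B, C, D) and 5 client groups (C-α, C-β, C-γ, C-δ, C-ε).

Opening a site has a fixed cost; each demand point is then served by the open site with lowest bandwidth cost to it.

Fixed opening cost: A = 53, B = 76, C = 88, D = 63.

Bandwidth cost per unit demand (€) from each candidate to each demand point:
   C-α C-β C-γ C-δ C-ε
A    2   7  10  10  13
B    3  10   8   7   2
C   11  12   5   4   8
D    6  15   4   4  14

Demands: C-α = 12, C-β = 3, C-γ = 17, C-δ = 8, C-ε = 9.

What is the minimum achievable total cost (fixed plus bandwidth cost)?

Open {B, D}: assign each demand point to its cheapest open site.
  C-α→B 12×3=36, C-β→B 3×10=30, C-γ→D 17×4=68, C-δ→D 8×4=32, C-ε→B 9×2=18
  bandwidth cost 184, fixed 139 → total 323.
Compare {B}: bandwidth cost 276 + fixed 76 = 352.
Compare {A, B, D}: bandwidth cost 163 + fixed 192 = 355.
Compare {B, C}: bandwidth cost 201 + fixed 164 = 365.
All other subsets cost ≥ 352. Minimum total cost: 323.

323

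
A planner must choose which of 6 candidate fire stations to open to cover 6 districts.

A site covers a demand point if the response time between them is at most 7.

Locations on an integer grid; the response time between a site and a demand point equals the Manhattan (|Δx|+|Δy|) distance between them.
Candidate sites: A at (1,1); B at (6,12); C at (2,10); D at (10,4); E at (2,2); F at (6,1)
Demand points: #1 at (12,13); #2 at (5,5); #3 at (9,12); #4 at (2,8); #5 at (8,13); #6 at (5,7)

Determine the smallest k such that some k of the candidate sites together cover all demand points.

Coverage sets (demand points within 7 of each site):
  A: {}
  B: {#1, #3, #5, #6}
  C: {#4, #6}
  D: {#2}
  E: {#2, #4}
  F: {#2, #6}
No single site covers all 6 demand points.
But {B, E} covers everything, so the minimum is 2.

2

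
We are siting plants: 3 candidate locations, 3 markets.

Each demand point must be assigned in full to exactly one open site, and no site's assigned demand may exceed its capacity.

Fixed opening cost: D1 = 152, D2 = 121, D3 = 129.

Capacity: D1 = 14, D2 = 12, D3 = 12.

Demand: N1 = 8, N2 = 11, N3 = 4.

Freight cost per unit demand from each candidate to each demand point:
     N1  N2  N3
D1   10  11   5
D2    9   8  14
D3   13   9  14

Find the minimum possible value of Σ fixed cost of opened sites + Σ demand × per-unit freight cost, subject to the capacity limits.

Open {D1, D2}; cheapest assignment that respects the capacities:
  D1 (cap 14, load 12): N1, N3 — cost 8×10 + 4×5 = 100
  D2 (cap 12, load 11): N2 — cost 11×8 = 88
  Shipping 188, fixed 273 → total 461.
  Any other capacity-feasible assignment to {D1, D2} ships for at least 188.
Compare {D2, D3}: its best feasible assignment gives total 477.
Compare {D1, D3}: its best feasible assignment gives total 480.
Every other set of open sites that can feasibly serve all demand totals ≥ 477 even under its best assignment. Minimum: 461.

461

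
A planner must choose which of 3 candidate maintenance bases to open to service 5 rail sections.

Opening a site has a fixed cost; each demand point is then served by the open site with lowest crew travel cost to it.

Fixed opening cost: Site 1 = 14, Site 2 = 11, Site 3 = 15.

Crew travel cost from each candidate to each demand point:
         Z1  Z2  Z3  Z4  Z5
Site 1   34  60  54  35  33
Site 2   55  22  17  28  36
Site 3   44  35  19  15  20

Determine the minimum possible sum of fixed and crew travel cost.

144

Open {Site 2, Site 3}: assign each demand point to its cheapest open site.
  Z1→Site 3 44, Z2→Site 2 22, Z3→Site 2 17, Z4→Site 3 15, Z5→Site 3 20
  crew travel cost 118, fixed 26 → total 144.
Compare {Site 3}: crew travel cost 133 + fixed 15 = 148.
Compare {Site 1, Site 2, Site 3}: crew travel cost 108 + fixed 40 = 148.
Compare {Site 1, Site 3}: crew travel cost 123 + fixed 29 = 152.
All other subsets cost ≥ 148. Minimum total cost: 144.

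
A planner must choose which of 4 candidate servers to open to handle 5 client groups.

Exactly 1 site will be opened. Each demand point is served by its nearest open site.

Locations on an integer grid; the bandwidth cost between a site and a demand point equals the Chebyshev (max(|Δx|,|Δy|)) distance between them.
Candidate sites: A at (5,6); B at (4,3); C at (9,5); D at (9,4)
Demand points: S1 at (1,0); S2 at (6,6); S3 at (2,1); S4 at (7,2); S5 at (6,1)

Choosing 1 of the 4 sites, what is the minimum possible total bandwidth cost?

13

Open {B}.
  S1→B 3, S2→B 3, S3→B 2, S4→B 3, S5→B 2  ⇒ total 13.
Compare {A}: total 21.
Compare {D}: total 23.
No size-1 selection does better; minimum is 13.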